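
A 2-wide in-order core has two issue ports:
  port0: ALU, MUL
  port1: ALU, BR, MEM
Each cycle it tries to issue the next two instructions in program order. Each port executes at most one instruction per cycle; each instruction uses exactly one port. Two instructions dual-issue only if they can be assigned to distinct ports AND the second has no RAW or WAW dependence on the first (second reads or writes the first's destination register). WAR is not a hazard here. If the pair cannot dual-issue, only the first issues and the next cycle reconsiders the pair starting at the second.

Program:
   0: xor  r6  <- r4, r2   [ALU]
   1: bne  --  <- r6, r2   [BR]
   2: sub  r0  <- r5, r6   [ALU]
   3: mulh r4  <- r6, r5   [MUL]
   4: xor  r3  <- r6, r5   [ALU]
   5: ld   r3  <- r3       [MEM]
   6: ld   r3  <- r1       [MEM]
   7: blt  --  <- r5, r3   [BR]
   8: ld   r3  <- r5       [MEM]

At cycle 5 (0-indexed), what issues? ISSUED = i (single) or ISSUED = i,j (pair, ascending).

  cy0 -> i0 (xor) RAW r6
  cy1 -> i1&i2 (bne sub) pair
  cy2 -> i3&i4 (mulh xor) pair
  cy3 -> i5 (ld) no-port MEM/MEM
  cy4 -> i6 (ld) no-port MEM/BR
  cy5 -> i7 (blt) no-port BR/MEM
  cy6 -> i8 (ld) tail

ISSUED = 7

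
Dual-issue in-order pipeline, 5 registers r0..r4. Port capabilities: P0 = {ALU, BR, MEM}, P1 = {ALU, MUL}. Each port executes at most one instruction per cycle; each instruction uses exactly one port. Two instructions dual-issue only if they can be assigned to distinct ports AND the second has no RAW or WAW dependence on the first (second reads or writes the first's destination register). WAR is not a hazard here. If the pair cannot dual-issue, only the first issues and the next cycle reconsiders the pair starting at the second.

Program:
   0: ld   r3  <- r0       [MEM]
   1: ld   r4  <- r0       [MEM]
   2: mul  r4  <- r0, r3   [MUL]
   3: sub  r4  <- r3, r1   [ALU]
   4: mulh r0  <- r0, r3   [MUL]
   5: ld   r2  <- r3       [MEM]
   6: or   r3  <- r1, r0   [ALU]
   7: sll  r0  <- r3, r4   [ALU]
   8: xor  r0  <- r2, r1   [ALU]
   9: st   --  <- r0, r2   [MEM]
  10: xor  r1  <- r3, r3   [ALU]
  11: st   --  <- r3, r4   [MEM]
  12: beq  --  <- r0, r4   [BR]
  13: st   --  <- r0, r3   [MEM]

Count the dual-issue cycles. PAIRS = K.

PAIRS = 3

  cy0 -> i0 (ld) no-port MEM/MEM
  cy1 -> i1 (ld) WAW r4
  cy2 -> i2 (mul) WAW r4
  cy3 -> i3+i4 (sub mulh) 2-wide
  cy4 -> i5+i6 (ld or) 2-wide
  cy5 -> i7 (sll) WAW r0
  cy6 -> i8 (xor) RAW r0
  cy7 -> i9+i10 (st xor) 2-wide
  cy8 -> i11 (st) no-port MEM/BR
  cy9 -> i12 (beq) no-port BR/MEM
  cy10 -> i13 (st) tail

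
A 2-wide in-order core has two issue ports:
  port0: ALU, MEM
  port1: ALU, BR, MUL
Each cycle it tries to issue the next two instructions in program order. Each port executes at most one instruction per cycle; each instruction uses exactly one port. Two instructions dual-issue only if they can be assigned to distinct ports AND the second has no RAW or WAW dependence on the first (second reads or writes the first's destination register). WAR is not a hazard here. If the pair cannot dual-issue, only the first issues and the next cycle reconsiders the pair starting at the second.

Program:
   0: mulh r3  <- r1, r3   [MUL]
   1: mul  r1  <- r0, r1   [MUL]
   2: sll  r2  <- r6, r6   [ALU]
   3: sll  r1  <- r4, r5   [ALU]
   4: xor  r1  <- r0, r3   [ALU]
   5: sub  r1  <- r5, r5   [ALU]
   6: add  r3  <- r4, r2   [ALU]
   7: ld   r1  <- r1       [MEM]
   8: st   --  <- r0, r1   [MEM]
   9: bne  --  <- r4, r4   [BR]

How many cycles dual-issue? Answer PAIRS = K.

PAIRS = 3

#0 head=0: mulh i0 no-port MUL/MUL
#1 head=1: mul+sll i1&i2 2-wide
#2 head=3: sll i3 WAW r1
#3 head=4: xor i4 WAW r1
#4 head=5: sub+add i5&i6 2-wide
#5 head=7: ld i7 no-port MEM/MEM
#6 head=8: st+bne i8&i9 2-wide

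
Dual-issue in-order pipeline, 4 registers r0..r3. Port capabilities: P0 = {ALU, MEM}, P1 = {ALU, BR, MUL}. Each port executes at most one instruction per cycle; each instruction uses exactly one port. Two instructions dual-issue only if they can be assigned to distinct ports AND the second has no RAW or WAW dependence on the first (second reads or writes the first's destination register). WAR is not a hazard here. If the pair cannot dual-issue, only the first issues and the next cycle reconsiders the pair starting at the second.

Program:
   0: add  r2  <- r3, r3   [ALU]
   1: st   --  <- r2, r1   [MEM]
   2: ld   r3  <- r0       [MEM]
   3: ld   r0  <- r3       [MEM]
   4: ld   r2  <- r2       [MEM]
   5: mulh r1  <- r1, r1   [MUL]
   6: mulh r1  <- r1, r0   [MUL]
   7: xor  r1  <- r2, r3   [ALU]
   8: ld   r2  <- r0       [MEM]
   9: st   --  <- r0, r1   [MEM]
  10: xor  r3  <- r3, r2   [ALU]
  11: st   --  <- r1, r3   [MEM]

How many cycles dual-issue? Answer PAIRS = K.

t=0 i0:add.ALU ; RAW r2
t=1 i1:st.MEM ; no-port MEM/MEM
t=2 i2:ld.MEM ; no-port MEM/MEM
t=3 i3:ld.MEM ; no-port MEM/MEM
t=4 i4/i5:ld.MEM+mulh.MUL ; 2-wide
t=5 i6:mulh.MUL ; WAW r1
t=6 i7/i8:xor.ALU+ld.MEM ; 2-wide
t=7 i9/i10:st.MEM+xor.ALU ; 2-wide
t=8 i11:st.MEM ; tail

PAIRS = 3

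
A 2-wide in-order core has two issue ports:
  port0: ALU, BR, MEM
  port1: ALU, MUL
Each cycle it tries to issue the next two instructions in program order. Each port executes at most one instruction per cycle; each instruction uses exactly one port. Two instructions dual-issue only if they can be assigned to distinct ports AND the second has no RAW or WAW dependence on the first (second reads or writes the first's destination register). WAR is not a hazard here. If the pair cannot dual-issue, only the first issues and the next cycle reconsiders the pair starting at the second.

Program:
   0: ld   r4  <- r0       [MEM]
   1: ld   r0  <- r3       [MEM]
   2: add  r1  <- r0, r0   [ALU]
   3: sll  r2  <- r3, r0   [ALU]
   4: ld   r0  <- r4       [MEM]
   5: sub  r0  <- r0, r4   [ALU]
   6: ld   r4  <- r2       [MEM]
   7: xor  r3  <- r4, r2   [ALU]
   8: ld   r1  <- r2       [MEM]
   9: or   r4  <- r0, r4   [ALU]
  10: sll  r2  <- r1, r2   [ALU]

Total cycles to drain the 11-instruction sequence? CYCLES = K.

t=0 i0:ld ; no-port MEM/MEM
t=1 i1:ld ; RAW r0
t=2 i2/i3:add+sll ; dual
t=3 i4:ld ; RAW+WAW r0
t=4 i5/i6:sub+ld ; dual
t=5 i7/i8:xor+ld ; dual
t=6 i9/i10:or+sll ; dual

CYCLES = 7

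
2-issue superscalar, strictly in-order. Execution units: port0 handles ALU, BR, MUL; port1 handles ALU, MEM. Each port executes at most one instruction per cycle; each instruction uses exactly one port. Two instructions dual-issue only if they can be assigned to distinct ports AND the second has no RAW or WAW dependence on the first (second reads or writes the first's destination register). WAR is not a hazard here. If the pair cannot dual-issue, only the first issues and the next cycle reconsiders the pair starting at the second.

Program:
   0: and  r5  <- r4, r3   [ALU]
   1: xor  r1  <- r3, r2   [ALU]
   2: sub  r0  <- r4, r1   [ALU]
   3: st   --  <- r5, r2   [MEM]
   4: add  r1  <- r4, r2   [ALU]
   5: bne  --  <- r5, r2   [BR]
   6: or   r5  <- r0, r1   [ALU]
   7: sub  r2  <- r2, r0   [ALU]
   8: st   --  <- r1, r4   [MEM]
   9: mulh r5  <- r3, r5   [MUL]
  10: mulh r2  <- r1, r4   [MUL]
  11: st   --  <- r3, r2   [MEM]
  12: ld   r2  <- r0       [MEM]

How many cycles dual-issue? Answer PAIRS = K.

  cy0 -> i0&i1 (and.ALU xor.ALU) pair
  cy1 -> i2&i3 (sub.ALU st.MEM) pair
  cy2 -> i4&i5 (add.ALU bne.BR) pair
  cy3 -> i6&i7 (or.ALU sub.ALU) pair
  cy4 -> i8&i9 (st.MEM mulh.MUL) pair
  cy5 -> i10 (mulh.MUL) RAW r2
  cy6 -> i11 (st.MEM) no-port MEM/MEM
  cy7 -> i12 (ld.MEM) tail

PAIRS = 5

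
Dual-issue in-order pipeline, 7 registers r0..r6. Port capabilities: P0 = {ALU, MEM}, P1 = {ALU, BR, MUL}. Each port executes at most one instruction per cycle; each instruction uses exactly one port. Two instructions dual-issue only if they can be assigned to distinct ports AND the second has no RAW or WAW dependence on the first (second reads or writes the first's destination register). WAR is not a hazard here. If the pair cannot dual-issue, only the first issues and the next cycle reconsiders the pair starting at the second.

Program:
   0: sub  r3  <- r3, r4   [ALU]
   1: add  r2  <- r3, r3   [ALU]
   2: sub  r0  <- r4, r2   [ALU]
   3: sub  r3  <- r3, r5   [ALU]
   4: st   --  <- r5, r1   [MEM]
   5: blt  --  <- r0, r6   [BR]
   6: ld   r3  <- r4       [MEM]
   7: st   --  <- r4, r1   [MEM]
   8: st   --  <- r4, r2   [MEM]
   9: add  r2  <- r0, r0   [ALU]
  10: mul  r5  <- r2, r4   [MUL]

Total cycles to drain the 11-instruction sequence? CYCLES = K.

  cy0 -> i0 (sub.ALU) RAW r3
  cy1 -> i1 (add.ALU) RAW r2
  cy2 -> i2&i3 (sub.ALU;sub.ALU) dual
  cy3 -> i4&i5 (st.MEM;blt.BR) dual
  cy4 -> i6 (ld.MEM) no-port MEM/MEM
  cy5 -> i7 (st.MEM) no-port MEM/MEM
  cy6 -> i8&i9 (st.MEM;add.ALU) dual
  cy7 -> i10 (mul.MUL) tail

CYCLES = 8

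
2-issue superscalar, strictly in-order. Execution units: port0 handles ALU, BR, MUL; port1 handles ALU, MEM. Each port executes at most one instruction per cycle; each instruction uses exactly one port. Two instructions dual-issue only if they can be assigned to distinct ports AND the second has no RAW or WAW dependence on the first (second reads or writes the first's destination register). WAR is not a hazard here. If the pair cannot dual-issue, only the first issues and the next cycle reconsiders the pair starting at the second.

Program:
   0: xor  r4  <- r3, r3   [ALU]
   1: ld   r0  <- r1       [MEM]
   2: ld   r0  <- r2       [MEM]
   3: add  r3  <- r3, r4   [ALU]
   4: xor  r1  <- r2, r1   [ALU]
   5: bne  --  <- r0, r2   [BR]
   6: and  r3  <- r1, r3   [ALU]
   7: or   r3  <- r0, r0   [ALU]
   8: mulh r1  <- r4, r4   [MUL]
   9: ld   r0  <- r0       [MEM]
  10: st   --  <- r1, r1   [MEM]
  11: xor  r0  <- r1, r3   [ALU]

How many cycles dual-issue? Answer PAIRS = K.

PAIRS = 5

  cy0 -> i0,i1 (xor.ALU+ld.MEM) pair
  cy1 -> i2,i3 (ld.MEM+add.ALU) pair
  cy2 -> i4,i5 (xor.ALU+bne.BR) pair
  cy3 -> i6 (and.ALU) WAW r3
  cy4 -> i7,i8 (or.ALU+mulh.MUL) pair
  cy5 -> i9 (ld.MEM) no-port MEM/MEM
  cy6 -> i10,i11 (st.MEM+xor.ALU) pair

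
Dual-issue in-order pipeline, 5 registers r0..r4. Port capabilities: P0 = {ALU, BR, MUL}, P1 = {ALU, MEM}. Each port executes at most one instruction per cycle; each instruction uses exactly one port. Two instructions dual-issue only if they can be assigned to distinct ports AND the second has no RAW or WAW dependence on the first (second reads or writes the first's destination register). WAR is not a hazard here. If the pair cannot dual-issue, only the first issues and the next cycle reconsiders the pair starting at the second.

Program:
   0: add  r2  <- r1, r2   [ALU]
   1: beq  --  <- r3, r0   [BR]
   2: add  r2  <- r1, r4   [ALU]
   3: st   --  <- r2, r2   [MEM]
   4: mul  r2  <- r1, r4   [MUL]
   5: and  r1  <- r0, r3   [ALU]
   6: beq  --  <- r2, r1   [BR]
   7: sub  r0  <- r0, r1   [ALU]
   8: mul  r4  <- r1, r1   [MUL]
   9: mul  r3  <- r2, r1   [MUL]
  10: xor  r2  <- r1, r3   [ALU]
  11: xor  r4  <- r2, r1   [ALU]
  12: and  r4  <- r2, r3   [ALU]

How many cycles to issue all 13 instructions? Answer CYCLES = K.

t=0 i0/i1:add+beq ; dual
t=1 i2:add ; RAW r2
t=2 i3/i4:st+mul ; dual
t=3 i5:and ; RAW r1
t=4 i6/i7:beq+sub ; dual
t=5 i8:mul ; no-port MUL/MUL
t=6 i9:mul ; RAW r3
t=7 i10:xor ; RAW r2
t=8 i11:xor ; WAW r4
t=9 i12:and ; tail

CYCLES = 10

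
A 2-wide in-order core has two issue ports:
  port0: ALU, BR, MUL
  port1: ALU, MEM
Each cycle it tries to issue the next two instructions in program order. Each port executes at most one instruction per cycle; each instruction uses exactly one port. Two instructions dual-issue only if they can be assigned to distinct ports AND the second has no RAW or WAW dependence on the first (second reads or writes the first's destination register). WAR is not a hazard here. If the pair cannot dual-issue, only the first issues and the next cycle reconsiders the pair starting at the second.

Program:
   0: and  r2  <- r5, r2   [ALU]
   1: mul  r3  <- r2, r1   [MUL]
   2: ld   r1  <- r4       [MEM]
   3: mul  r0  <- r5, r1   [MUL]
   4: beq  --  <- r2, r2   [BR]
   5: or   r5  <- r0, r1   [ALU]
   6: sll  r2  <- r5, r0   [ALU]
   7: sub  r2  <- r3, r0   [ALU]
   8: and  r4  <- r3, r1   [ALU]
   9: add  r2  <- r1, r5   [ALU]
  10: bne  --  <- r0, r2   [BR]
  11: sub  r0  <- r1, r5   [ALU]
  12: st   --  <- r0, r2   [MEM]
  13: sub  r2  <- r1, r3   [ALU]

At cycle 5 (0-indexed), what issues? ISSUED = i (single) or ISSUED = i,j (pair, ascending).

ISSUED = 7,8

#0 head=0: and.ALU i0 RAW r2
#1 head=1: mul.MUL+ld.MEM i1&i2 pair
#2 head=3: mul.MUL i3 no-port MUL/BR
#3 head=4: beq.BR+or.ALU i4&i5 pair
#4 head=6: sll.ALU i6 WAW r2
#5 head=7: sub.ALU+and.ALU i7&i8 pair
#6 head=9: add.ALU i9 RAW r2
#7 head=10: bne.BR+sub.ALU i10&i11 pair
#8 head=12: st.MEM+sub.ALU i12&i13 pair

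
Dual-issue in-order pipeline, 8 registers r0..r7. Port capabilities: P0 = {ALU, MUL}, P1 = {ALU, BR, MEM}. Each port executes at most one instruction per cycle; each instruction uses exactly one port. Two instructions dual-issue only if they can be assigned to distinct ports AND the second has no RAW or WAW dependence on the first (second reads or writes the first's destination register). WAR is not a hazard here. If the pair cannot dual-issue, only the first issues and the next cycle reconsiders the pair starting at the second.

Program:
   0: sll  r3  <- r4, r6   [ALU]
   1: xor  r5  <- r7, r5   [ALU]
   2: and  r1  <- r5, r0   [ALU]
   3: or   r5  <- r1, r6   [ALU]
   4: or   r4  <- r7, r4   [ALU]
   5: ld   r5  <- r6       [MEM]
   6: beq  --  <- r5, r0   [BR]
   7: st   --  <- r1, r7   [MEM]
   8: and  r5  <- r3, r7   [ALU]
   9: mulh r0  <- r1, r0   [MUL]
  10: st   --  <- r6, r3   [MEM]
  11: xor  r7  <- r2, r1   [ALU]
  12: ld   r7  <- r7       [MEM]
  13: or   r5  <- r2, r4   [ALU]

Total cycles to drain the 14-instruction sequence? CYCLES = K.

t=0 i0&i1:sll+xor ; dual
t=1 i2:and ; RAW r1
t=2 i3&i4:or+or ; dual
t=3 i5:ld ; no-port MEM/BR
t=4 i6:beq ; no-port BR/MEM
t=5 i7&i8:st+and ; dual
t=6 i9&i10:mulh+st ; dual
t=7 i11:xor ; RAW+WAW r7
t=8 i12&i13:ld+or ; dual

CYCLES = 9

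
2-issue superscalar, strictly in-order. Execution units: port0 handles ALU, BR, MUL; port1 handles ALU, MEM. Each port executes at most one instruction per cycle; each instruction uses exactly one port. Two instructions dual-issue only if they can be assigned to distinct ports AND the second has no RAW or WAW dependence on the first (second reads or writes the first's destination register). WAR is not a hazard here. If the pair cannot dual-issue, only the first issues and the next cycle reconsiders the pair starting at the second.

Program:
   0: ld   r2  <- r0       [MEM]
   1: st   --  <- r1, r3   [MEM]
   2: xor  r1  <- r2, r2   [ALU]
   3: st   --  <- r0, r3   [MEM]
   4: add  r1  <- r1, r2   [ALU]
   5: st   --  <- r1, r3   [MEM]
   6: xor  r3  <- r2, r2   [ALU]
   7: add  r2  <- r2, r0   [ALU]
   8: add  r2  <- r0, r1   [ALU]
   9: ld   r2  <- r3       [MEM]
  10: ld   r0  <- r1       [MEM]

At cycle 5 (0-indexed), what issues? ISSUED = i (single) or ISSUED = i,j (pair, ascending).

[0] i0  ld.MEM  -- no-port MEM/MEM
[1] i1/i2  st.MEM xor.ALU  -- 2-wide
[2] i3/i4  st.MEM add.ALU  -- 2-wide
[3] i5/i6  st.MEM xor.ALU  -- 2-wide
[4] i7  add.ALU  -- WAW r2
[5] i8  add.ALU  -- WAW r2
[6] i9  ld.MEM  -- no-port MEM/MEM
[7] i10  ld.MEM  -- tail

ISSUED = 8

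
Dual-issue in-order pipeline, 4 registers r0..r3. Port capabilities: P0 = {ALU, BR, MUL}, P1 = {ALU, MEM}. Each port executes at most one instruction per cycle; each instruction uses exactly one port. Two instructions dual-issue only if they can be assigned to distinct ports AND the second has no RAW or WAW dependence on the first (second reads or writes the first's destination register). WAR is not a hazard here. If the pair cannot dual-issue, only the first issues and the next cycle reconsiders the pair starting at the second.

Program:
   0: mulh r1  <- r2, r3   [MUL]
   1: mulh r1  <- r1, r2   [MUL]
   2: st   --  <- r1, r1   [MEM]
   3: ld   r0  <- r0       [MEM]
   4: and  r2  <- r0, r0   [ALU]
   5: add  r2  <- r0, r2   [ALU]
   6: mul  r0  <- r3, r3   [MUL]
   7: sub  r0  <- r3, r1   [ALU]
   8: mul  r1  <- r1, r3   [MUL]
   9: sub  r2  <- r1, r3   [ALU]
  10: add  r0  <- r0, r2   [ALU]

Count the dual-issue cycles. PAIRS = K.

#0 head=0: mulh i0 no-port MUL/MUL
#1 head=1: mulh i1 RAW r1
#2 head=2: st i2 no-port MEM/MEM
#3 head=3: ld i3 RAW r0
#4 head=4: and i4 RAW+WAW r2
#5 head=5: add/mul i5/i6 2-wide
#6 head=7: sub/mul i7/i8 2-wide
#7 head=9: sub i9 RAW r2
#8 head=10: add i10 tail

PAIRS = 2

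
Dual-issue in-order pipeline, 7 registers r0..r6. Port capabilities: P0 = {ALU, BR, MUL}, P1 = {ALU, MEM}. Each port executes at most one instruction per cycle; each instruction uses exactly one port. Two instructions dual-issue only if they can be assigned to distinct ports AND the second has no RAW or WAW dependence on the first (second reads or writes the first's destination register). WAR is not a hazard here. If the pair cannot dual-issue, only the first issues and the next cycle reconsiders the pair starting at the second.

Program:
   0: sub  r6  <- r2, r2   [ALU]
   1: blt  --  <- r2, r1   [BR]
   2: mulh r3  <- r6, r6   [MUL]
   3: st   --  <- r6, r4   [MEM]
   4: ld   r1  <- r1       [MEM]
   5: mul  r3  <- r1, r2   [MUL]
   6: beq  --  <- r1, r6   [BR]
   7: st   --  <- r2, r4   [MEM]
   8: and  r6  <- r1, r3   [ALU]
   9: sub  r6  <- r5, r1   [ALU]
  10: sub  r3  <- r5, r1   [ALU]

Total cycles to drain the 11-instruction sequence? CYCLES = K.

CYCLES = 7

  cy0 -> i0+i1 (sub blt) dual
  cy1 -> i2+i3 (mulh st) dual
  cy2 -> i4 (ld) RAW r1
  cy3 -> i5 (mul) no-port MUL/BR
  cy4 -> i6+i7 (beq st) dual
  cy5 -> i8 (and) WAW r6
  cy6 -> i9+i10 (sub sub) dual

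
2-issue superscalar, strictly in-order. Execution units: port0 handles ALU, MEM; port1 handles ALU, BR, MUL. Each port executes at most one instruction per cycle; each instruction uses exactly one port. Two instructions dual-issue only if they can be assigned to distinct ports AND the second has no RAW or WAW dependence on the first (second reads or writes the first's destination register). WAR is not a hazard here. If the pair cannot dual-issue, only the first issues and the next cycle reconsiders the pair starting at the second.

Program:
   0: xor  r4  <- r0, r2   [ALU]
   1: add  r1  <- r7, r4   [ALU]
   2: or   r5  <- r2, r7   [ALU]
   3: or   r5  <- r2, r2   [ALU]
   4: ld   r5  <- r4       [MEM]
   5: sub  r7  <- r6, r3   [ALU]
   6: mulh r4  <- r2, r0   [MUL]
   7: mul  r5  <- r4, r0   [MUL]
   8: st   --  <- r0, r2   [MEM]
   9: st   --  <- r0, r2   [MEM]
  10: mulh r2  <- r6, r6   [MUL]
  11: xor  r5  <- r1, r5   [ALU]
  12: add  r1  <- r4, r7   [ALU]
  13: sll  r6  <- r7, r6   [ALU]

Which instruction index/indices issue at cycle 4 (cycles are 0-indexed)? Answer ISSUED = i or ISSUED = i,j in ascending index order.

ISSUED = 6

0. xor @i0  | RAW r4
1. add+or @i1,i2  | pair
2. or @i3  | WAW r5
3. ld+sub @i4,i5  | pair
4. mulh @i6  | no-port MUL/MUL
5. mul+st @i7,i8  | pair
6. st+mulh @i9,i10  | pair
7. xor+add @i11,i12  | pair
8. sll @i13  | tail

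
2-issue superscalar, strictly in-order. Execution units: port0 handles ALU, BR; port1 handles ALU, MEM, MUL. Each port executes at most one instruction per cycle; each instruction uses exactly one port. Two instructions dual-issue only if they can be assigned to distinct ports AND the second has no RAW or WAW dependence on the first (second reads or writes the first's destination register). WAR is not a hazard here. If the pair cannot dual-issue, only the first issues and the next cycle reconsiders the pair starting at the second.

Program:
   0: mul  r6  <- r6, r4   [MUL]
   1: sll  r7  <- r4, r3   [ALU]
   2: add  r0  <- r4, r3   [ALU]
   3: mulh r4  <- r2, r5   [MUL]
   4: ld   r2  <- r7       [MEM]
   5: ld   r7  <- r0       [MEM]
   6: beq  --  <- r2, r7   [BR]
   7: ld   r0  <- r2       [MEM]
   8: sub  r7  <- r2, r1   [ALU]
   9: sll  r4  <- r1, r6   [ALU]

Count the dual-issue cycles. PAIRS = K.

0. mul.MUL+sll.ALU @i0/i1  | 2-wide
1. add.ALU+mulh.MUL @i2/i3  | 2-wide
2. ld.MEM @i4  | no-port MEM/MEM
3. ld.MEM @i5  | RAW r7
4. beq.BR+ld.MEM @i6/i7  | 2-wide
5. sub.ALU+sll.ALU @i8/i9  | 2-wide

PAIRS = 4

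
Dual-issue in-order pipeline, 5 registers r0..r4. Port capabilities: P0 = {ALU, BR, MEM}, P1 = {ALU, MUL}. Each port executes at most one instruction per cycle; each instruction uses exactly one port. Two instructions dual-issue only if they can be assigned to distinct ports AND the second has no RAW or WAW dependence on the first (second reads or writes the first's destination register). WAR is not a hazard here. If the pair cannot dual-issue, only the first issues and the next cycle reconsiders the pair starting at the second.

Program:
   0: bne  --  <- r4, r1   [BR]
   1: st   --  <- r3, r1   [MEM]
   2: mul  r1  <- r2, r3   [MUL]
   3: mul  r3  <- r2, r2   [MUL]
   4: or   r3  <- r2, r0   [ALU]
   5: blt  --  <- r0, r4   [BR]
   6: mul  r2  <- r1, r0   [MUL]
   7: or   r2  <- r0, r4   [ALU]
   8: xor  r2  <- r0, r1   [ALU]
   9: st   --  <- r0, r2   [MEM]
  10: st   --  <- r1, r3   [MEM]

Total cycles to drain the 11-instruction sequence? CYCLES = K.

CYCLES = 9

#0 head=0: bne.BR i0 no-port BR/MEM
#1 head=1: st.MEM;mul.MUL i1&i2 dual
#2 head=3: mul.MUL i3 WAW r3
#3 head=4: or.ALU;blt.BR i4&i5 dual
#4 head=6: mul.MUL i6 WAW r2
#5 head=7: or.ALU i7 WAW r2
#6 head=8: xor.ALU i8 RAW r2
#7 head=9: st.MEM i9 no-port MEM/MEM
#8 head=10: st.MEM i10 tail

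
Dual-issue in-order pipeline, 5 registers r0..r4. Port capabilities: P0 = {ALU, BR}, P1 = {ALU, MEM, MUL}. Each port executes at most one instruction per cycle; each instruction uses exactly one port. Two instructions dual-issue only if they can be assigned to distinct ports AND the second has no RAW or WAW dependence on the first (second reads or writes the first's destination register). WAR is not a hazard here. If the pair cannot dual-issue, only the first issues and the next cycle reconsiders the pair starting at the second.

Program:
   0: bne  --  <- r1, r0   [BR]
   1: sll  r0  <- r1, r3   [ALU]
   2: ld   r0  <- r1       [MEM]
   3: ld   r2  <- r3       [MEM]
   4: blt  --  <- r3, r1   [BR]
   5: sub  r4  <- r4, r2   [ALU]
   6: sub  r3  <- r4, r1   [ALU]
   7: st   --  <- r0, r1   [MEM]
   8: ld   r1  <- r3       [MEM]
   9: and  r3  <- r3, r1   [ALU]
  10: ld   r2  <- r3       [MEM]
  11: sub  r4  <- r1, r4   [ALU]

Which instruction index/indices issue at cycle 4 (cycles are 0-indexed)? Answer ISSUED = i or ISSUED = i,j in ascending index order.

ISSUED = 6,7

  cy0 -> i0/i1 (bne sll) dual
  cy1 -> i2 (ld) no-port MEM/MEM
  cy2 -> i3/i4 (ld blt) dual
  cy3 -> i5 (sub) RAW r4
  cy4 -> i6/i7 (sub st) dual
  cy5 -> i8 (ld) RAW r1
  cy6 -> i9 (and) RAW r3
  cy7 -> i10/i11 (ld sub) dual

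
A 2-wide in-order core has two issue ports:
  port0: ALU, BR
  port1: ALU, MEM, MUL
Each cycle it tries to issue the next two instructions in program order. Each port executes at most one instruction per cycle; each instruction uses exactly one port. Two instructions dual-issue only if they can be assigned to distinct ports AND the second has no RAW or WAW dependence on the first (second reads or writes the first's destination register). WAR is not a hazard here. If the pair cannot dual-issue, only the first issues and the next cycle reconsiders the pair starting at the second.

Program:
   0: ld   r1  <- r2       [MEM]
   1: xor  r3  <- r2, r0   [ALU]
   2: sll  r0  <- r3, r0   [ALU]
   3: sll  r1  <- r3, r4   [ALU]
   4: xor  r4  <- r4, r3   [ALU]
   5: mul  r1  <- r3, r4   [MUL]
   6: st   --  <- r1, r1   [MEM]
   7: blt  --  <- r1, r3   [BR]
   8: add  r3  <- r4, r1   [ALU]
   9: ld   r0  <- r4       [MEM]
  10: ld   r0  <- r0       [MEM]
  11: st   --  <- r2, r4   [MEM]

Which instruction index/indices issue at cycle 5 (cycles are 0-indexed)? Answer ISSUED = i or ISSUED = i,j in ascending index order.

ISSUED = 8,9

t=0 i0&i1:ld;xor ; dual
t=1 i2&i3:sll;sll ; dual
t=2 i4:xor ; RAW r4
t=3 i5:mul ; no-port MUL/MEM
t=4 i6&i7:st;blt ; dual
t=5 i8&i9:add;ld ; dual
t=6 i10:ld ; no-port MEM/MEM
t=7 i11:st ; tail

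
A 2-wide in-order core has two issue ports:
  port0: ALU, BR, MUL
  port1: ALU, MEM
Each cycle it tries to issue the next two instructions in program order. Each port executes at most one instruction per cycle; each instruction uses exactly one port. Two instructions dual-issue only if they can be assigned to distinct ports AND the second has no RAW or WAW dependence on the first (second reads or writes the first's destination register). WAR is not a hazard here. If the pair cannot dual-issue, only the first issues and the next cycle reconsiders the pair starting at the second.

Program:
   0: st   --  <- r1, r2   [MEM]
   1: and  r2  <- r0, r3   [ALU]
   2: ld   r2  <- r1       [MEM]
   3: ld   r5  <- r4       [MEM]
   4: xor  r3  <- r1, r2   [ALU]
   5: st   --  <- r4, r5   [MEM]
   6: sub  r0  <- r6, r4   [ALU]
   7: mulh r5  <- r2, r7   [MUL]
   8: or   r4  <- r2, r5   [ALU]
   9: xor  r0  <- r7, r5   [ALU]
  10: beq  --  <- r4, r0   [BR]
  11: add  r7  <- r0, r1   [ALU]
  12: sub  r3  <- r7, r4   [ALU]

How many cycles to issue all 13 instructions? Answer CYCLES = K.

CYCLES = 8

c0: i0+i1 st;and  dual
c1: i2 ld  no-port MEM/MEM
c2: i3+i4 ld;xor  dual
c3: i5+i6 st;sub  dual
c4: i7 mulh  RAW r5
c5: i8+i9 or;xor  dual
c6: i10+i11 beq;add  dual
c7: i12 sub  tail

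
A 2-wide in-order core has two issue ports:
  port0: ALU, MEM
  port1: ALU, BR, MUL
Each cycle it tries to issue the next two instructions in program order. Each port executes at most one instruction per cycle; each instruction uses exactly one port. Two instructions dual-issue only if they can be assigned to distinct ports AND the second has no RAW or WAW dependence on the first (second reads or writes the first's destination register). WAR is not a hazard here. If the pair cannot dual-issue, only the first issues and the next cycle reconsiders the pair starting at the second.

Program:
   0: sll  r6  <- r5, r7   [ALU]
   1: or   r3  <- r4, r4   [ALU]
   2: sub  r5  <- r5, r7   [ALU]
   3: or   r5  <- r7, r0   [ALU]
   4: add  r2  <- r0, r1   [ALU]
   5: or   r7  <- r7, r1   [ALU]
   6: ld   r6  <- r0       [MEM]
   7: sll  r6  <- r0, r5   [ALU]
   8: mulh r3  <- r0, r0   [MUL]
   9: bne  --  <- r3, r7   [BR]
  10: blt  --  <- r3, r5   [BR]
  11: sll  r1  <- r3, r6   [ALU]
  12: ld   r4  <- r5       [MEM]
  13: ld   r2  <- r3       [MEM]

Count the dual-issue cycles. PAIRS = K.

c0: i0&i1 sll;or  2-wide
c1: i2 sub  WAW r5
c2: i3&i4 or;add  2-wide
c3: i5&i6 or;ld  2-wide
c4: i7&i8 sll;mulh  2-wide
c5: i9 bne  no-port BR/BR
c6: i10&i11 blt;sll  2-wide
c7: i12 ld  no-port MEM/MEM
c8: i13 ld  tail

PAIRS = 5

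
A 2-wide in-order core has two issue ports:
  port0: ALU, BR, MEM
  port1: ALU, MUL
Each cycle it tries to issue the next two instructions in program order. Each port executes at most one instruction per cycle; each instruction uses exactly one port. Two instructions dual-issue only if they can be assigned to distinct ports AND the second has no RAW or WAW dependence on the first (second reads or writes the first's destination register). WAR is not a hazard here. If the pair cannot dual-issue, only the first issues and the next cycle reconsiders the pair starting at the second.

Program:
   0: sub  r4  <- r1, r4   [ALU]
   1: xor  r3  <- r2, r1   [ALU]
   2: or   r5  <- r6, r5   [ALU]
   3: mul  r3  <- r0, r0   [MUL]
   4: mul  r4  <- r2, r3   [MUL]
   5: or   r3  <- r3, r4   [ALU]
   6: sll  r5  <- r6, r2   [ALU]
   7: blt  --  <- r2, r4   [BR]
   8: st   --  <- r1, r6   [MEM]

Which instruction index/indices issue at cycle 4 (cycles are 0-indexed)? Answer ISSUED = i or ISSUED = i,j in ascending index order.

#0 head=0: sub+xor i0,i1 pair
#1 head=2: or+mul i2,i3 pair
#2 head=4: mul i4 RAW r4
#3 head=5: or+sll i5,i6 pair
#4 head=7: blt i7 no-port BR/MEM
#5 head=8: st i8 tail

ISSUED = 7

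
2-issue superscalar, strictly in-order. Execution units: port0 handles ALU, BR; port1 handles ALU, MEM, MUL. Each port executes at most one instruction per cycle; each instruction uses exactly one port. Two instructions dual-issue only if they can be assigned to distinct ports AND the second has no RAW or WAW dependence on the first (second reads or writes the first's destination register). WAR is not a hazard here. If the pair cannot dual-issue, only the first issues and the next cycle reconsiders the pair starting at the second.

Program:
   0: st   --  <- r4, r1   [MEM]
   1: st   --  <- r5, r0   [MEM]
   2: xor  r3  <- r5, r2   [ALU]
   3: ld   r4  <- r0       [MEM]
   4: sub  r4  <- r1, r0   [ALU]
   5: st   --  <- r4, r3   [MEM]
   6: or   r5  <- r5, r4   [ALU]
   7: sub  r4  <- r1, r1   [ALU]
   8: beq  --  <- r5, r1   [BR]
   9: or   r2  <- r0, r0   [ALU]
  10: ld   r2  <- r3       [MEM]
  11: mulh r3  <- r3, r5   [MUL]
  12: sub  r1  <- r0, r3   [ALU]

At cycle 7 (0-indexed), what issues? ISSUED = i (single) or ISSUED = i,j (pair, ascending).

ISSUED = 10

0. st @i0  | no-port MEM/MEM
1. st/xor @i1+i2  | 2-wide
2. ld @i3  | WAW r4
3. sub @i4  | RAW r4
4. st/or @i5+i6  | 2-wide
5. sub/beq @i7+i8  | 2-wide
6. or @i9  | WAW r2
7. ld @i10  | no-port MEM/MUL
8. mulh @i11  | RAW r3
9. sub @i12  | tail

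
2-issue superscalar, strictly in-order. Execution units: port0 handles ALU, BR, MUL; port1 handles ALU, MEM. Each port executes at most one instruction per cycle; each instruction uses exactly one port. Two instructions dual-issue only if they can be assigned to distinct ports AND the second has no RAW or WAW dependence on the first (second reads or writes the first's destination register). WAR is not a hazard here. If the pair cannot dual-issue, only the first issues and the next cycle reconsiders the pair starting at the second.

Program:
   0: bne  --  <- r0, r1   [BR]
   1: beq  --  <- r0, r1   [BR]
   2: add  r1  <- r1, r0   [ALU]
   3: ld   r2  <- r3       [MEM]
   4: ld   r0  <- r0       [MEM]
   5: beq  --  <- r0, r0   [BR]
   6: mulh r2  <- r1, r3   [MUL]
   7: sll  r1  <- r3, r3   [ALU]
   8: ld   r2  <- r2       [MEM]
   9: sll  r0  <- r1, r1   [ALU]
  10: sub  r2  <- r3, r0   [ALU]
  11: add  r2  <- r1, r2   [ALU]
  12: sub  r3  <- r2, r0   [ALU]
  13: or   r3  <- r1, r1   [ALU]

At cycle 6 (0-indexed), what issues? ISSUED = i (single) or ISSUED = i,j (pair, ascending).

#0 head=0: bne.BR i0 no-port BR/BR
#1 head=1: beq.BR+add.ALU i1&i2 dual
#2 head=3: ld.MEM i3 no-port MEM/MEM
#3 head=4: ld.MEM i4 RAW r0
#4 head=5: beq.BR i5 no-port BR/MUL
#5 head=6: mulh.MUL+sll.ALU i6&i7 dual
#6 head=8: ld.MEM+sll.ALU i8&i9 dual
#7 head=10: sub.ALU i10 RAW+WAW r2
#8 head=11: add.ALU i11 RAW r2
#9 head=12: sub.ALU i12 WAW r3
#10 head=13: or.ALU i13 tail

ISSUED = 8,9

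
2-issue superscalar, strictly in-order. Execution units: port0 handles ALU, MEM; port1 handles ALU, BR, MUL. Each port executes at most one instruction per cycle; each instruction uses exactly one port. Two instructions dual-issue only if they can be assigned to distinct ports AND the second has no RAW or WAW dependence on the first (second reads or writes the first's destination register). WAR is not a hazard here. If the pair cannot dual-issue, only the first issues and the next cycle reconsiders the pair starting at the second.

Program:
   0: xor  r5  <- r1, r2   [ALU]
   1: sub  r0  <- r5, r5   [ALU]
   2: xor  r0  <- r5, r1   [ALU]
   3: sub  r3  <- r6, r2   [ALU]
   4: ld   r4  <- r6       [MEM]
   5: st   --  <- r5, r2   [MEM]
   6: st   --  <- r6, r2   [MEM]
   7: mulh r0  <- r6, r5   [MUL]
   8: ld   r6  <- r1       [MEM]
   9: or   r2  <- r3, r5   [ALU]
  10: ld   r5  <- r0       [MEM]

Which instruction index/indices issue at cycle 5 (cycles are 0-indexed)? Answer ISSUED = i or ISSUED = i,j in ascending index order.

ISSUED = 6,7

  cy0 -> i0 (xor) RAW r5
  cy1 -> i1 (sub) WAW r0
  cy2 -> i2+i3 (xor sub) dual
  cy3 -> i4 (ld) no-port MEM/MEM
  cy4 -> i5 (st) no-port MEM/MEM
  cy5 -> i6+i7 (st mulh) dual
  cy6 -> i8+i9 (ld or) dual
  cy7 -> i10 (ld) tail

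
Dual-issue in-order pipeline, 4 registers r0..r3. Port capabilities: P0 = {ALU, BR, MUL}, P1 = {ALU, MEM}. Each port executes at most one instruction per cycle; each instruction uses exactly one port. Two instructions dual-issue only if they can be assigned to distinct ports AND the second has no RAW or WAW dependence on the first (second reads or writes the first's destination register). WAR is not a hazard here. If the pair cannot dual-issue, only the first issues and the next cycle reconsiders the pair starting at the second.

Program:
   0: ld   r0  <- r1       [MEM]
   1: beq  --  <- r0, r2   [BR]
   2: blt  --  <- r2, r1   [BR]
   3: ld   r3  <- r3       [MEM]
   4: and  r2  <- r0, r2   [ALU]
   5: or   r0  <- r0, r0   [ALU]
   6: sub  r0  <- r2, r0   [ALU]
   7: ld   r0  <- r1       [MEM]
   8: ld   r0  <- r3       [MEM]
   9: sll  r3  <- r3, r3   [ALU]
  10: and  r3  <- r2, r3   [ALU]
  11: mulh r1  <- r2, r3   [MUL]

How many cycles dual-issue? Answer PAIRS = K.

PAIRS = 3

  cy0 -> i0 (ld.MEM) RAW r0
  cy1 -> i1 (beq.BR) no-port BR/BR
  cy2 -> i2+i3 (blt.BR/ld.MEM) 2-wide
  cy3 -> i4+i5 (and.ALU/or.ALU) 2-wide
  cy4 -> i6 (sub.ALU) WAW r0
  cy5 -> i7 (ld.MEM) no-port MEM/MEM
  cy6 -> i8+i9 (ld.MEM/sll.ALU) 2-wide
  cy7 -> i10 (and.ALU) RAW r3
  cy8 -> i11 (mulh.MUL) tail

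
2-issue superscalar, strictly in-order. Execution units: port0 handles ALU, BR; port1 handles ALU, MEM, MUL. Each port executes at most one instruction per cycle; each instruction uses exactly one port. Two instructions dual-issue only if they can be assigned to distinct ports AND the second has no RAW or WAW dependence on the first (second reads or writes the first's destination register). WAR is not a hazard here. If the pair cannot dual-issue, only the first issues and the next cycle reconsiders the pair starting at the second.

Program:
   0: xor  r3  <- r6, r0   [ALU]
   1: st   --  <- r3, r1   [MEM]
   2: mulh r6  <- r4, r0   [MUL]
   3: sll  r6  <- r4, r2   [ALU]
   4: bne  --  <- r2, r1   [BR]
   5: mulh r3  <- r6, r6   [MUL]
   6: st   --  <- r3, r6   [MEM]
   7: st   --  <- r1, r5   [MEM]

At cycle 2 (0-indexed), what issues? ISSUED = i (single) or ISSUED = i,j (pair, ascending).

t=0 i0:xor.ALU ; RAW r3
t=1 i1:st.MEM ; no-port MEM/MUL
t=2 i2:mulh.MUL ; WAW r6
t=3 i3+i4:sll.ALU bne.BR ; 2-wide
t=4 i5:mulh.MUL ; no-port MUL/MEM
t=5 i6:st.MEM ; no-port MEM/MEM
t=6 i7:st.MEM ; tail

ISSUED = 2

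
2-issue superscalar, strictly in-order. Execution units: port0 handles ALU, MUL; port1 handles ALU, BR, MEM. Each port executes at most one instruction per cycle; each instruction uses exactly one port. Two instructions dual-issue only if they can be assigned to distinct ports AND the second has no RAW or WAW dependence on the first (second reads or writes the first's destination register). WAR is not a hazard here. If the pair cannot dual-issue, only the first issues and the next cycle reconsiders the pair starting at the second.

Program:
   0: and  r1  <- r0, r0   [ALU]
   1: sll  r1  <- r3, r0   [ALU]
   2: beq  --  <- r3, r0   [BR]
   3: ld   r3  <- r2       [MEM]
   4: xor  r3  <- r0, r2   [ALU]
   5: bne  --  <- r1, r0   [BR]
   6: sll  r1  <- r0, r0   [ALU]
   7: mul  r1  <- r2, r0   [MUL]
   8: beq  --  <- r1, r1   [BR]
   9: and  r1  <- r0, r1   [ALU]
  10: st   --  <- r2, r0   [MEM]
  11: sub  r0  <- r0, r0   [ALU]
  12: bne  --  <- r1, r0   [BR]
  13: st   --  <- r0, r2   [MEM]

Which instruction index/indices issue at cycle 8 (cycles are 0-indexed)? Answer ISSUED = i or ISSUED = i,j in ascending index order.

ISSUED = 12

#0 head=0: and i0 WAW r1
#1 head=1: sll+beq i1&i2 dual
#2 head=3: ld i3 WAW r3
#3 head=4: xor+bne i4&i5 dual
#4 head=6: sll i6 WAW r1
#5 head=7: mul i7 RAW r1
#6 head=8: beq+and i8&i9 dual
#7 head=10: st+sub i10&i11 dual
#8 head=12: bne i12 no-port BR/MEM
#9 head=13: st i13 tail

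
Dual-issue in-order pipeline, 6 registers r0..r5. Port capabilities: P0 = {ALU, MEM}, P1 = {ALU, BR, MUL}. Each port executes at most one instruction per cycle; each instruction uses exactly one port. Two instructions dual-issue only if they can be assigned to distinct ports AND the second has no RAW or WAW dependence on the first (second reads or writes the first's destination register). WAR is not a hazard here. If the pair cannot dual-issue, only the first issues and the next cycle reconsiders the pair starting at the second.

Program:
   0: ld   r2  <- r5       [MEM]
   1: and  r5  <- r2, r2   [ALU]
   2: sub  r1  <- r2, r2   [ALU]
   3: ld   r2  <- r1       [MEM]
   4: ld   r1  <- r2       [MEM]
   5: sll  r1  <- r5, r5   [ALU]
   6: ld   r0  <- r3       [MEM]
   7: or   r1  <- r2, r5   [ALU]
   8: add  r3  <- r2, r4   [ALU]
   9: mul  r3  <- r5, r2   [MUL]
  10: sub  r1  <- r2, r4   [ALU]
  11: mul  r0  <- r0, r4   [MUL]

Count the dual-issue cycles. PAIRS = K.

  cy0 -> i0 (ld) RAW r2
  cy1 -> i1,i2 (and/sub) dual
  cy2 -> i3 (ld) no-port MEM/MEM
  cy3 -> i4 (ld) WAW r1
  cy4 -> i5,i6 (sll/ld) dual
  cy5 -> i7,i8 (or/add) dual
  cy6 -> i9,i10 (mul/sub) dual
  cy7 -> i11 (mul) tail

PAIRS = 4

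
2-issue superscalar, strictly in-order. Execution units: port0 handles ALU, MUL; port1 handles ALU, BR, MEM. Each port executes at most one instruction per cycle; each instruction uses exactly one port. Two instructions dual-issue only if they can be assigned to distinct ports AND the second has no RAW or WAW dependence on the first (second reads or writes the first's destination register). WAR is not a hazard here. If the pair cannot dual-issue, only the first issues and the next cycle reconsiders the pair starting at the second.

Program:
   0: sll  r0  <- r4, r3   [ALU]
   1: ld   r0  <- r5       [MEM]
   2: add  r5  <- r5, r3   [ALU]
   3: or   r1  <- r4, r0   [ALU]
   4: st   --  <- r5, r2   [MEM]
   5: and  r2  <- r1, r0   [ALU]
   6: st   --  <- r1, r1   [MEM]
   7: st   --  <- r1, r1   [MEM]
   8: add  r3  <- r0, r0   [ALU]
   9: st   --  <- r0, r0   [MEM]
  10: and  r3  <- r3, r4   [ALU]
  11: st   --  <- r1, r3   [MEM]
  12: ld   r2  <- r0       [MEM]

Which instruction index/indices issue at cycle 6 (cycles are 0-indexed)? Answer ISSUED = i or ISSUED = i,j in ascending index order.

ISSUED = 11

c0: i0 sll  WAW r0
c1: i1+i2 ld add  pair
c2: i3+i4 or st  pair
c3: i5+i6 and st  pair
c4: i7+i8 st add  pair
c5: i9+i10 st and  pair
c6: i11 st  no-port MEM/MEM
c7: i12 ld  tail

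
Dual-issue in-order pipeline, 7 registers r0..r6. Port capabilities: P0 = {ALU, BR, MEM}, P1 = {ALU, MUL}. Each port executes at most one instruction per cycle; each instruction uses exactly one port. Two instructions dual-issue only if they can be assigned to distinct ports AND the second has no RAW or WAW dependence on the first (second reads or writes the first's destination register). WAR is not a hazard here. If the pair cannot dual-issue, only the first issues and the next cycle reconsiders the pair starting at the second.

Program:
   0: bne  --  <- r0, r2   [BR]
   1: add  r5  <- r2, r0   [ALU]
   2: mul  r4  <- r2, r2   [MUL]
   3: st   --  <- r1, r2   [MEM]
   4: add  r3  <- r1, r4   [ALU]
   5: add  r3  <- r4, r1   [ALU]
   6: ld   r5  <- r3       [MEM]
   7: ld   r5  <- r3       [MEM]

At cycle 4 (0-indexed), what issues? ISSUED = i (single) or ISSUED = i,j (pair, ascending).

c0: i0+i1 bne.BR add.ALU  2-wide
c1: i2+i3 mul.MUL st.MEM  2-wide
c2: i4 add.ALU  WAW r3
c3: i5 add.ALU  RAW r3
c4: i6 ld.MEM  no-port MEM/MEM
c5: i7 ld.MEM  tail

ISSUED = 6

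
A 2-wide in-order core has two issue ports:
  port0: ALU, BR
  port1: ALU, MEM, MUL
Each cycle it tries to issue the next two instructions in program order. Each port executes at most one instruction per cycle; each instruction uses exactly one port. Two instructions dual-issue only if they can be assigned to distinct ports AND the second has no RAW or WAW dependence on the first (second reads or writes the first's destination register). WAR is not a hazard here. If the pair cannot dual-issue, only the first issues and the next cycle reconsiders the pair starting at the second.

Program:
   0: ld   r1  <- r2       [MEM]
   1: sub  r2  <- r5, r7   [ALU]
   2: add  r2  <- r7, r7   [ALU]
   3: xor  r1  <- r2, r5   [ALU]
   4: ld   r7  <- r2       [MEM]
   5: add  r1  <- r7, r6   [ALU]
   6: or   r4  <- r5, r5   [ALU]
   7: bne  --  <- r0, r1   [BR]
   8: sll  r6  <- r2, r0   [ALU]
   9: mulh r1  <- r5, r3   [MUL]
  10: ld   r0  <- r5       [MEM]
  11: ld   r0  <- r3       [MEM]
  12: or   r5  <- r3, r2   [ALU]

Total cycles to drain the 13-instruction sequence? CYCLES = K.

#0 head=0: ld/sub i0/i1 pair
#1 head=2: add i2 RAW r2
#2 head=3: xor/ld i3/i4 pair
#3 head=5: add/or i5/i6 pair
#4 head=7: bne/sll i7/i8 pair
#5 head=9: mulh i9 no-port MUL/MEM
#6 head=10: ld i10 no-port MEM/MEM
#7 head=11: ld/or i11/i12 pair

CYCLES = 8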